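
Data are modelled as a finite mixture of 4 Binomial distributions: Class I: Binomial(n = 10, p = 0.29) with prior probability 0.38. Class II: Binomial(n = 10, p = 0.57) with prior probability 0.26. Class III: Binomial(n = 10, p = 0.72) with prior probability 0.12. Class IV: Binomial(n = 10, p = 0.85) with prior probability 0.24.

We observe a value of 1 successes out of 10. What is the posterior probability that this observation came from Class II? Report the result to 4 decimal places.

P(component k | x) = π_k·f_k(x) / marginal(x), where marginal(x) = Σ_j π_j·f_j(x).
Evaluate each component's likelihood at the observed value:
  L_I = C(10,1)·0.29^1·0.71^9 = 10·0.29·0.0458485 = 0.132961
  L_II = C(10,1)·0.57^1·0.43^9 = 10·0.57·0.000502593 = 0.00286478
  L_III = C(10,1)·0.72^1·0.28^9 = 10·0.72·1.05785e-05 = 7.61649e-05
  L_IV = C(10,1)·0.85^1·0.15^9 = 10·0.85·3.84434e-08 = 3.26769e-07
Weight by the priors:
  π_I·L_I = 0.38 × 0.132961 = 0.050525
  π_II·L_II = 0.26 × 0.00286478 = 0.000744842
  π_III·L_III = 0.12 × 7.61649e-05 = 9.13979e-06
  π_IV·L_IV = 0.24 × 3.26769e-07 = 7.84245e-08
Sum: 0.050525 + 0.000744842 + 9.13979e-06 + 7.84245e-08 = 0.0512791
Responsibility of Class II: 0.000744842 / 0.0512791 ≈ 0.0145

0.0145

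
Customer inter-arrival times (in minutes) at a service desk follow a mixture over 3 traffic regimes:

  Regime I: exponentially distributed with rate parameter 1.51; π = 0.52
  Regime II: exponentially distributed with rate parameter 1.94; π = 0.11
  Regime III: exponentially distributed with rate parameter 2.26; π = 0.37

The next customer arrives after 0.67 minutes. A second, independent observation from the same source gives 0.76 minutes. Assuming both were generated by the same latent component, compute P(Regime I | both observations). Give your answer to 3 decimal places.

P(component k | x) = π_k·f_k(x) / marginal(x), where marginal(x) = Σ_j π_j·f_j(x).
Since both observations come from the same component, the likelihood for component k is f_k(x₁)·f_k(x₂).
  L_I = [1.51·e^(−1.51·0.67) = 1.51·e^(−1.0117) = 0.549037] × [0.47927] = 0.263137
  L_II = [1.94·e^(−1.94·0.67) = 1.94·e^(−1.2998) = 0.528817] × [0.444097] = 0.234846
  L_III = [2.26·e^(−2.26·0.67) = 2.26·e^(−1.5142) = 0.497164] × [0.405662] = 0.201681
Prior × likelihood for each component:
  π_I·L_I = 0.52 × 0.263137 = 0.136831
  π_II·L_II = 0.11 × 0.234846 = 0.0258331
  π_III·L_III = 0.37 × 0.201681 = 0.0746218
Normaliser: 0.136831 + 0.0258331 + 0.0746218 = 0.237286
P(Regime I | x) = 0.136831 / 0.237286 ≈ 0.577

0.577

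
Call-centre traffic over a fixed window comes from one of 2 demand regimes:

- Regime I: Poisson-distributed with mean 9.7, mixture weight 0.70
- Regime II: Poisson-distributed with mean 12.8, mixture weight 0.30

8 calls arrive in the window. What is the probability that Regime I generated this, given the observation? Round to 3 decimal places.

Posterior ∝ prior × likelihood, so P(k | x) ∝ w_k f_k(x); normalise over all components.
Component likelihoods at x = 8 calls:
  L_I = e^(−9.7)·9.7^8/8! = 0.119123
  L_II = e^(−12.8)·12.8^8/8! = 0.0493389
Weight by the priors:
  w_I·L_I = 0.70 × 0.119123 = 0.0833863
  w_II·L_II = 0.30 × 0.0493389 = 0.0148017
Normaliser: 0.0833863 + 0.0148017 = 0.098188
P(Regime I | the observation) = 0.0833863 / 0.098188 ≈ 0.849

0.849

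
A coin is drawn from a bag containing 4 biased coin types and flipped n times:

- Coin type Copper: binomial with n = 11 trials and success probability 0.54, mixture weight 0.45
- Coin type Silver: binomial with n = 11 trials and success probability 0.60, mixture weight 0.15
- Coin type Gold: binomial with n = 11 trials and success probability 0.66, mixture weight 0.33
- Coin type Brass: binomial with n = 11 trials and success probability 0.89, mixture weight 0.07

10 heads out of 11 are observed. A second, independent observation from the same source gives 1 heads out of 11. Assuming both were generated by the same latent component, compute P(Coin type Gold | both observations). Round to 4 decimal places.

Apply Bayes' rule: the posterior for each component is proportional to its prior times its likelihood at x.
Since both observations come from the same component, the likelihood for component k is f_k(x₁)·f_k(x₂).
  f_Copper = [C(11,10)·0.54^10·0.46^1 = 11·0.00210833·0.46 = 0.0106681] × [0.00251979] = 2.68815e-05
  f_Silver = [C(11,10)·0.60^10·0.40^1 = 11·0.00604662·0.4 = 0.0266051] × [0.00069206] = 1.84123e-05
  f_Gold = [C(11,10)·0.66^10·0.34^1 = 11·0.0156834·0.34 = 0.0586558] × [0.000149874] = 8.79097e-06
  f_Brass = [C(11,10)·0.89^10·0.11^1 = 11·0.311817·0.11 = 0.377299] × [2.53927e-09] = 9.58065e-10
Weight by the priors:
  π_Copper·f_Copper = 0.45 × 2.68815e-05 = 1.20967e-05
  π_Silver·f_Silver = 0.15 × 1.84123e-05 = 2.76185e-06
  π_Gold·f_Gold = 0.33 × 8.79097e-06 = 2.90102e-06
  π_Brass·f_Brass = 0.07 × 9.58065e-10 = 6.70646e-11
Marginal: 1.20967e-05 + 2.76185e-06 + 2.90102e-06 + 6.70646e-11 = 1.77596e-05
P(Coin type Gold | x) = 2.90102e-06 / 1.77596e-05 ≈ 0.1633

0.1633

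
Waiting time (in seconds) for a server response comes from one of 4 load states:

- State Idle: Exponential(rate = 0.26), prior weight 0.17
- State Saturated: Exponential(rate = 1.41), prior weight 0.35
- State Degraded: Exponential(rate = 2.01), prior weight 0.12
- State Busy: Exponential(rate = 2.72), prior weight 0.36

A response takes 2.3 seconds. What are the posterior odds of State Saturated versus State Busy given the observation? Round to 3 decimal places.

Since P(k|x) ∝ π_k f_k(x), the posterior odds are π_i f_i(x) / (π_j f_j(x)).
Component likelihoods at x = 2.3 seconds:
  p_Idle = 0.26·e^(−0.26·2.3) = 0.26·e^(−0.5980) = 0.142977
  p_Saturated = 1.41·e^(−1.41·2.3) = 1.41·e^(−3.2430) = 0.0550557
  p_Degraded = 2.01·e^(−2.01·2.3) = 2.01·e^(−4.6230) = 0.0197448
  p_Busy = 2.72·e^(−2.72·2.3) = 2.72·e^(−6.2560) = 0.00521942
0.0192695 / 0.00187899 ≈ 10.255

10.255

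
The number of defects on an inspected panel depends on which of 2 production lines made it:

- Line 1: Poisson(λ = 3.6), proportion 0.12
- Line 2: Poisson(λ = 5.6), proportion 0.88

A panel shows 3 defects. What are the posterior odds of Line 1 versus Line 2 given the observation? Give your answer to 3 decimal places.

0.268

Posterior odds = (w_i f_i(x)) / (w_j f_j(x)); the normalising sum cancels.
Component likelihoods at x = 3 defects:
  p_1 = e^(−3.6)·3.6^3/3! = 0.212469
  p_2 = e^(−5.6)·5.6^3/3! = 0.108234
Odds = (0.12/0.88) × (0.212469/0.108234) = 0.136364 × 1.96305 ≈ 0.268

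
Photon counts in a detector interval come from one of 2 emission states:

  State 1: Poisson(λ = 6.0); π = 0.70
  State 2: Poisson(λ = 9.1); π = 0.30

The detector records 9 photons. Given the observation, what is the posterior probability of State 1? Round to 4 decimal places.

0.5495

By Bayes' theorem, P(k | x) = π_k f_k(x) / Σ_j π_j f_j(x).
Component likelihoods at x = 9 photons:
  p_1 = 0.0688385
  p_2 = 0.131683
Multiply by the mixture weights:
  π_1·p_1 = 0.70 × 0.0688385 = 0.0481869
  π_2·p_2 = 0.30 × 0.131683 = 0.0395049
Marginal: 0.0481869 + 0.0395049 = 0.0876918
P(State 1 | x) ≈ 0.5495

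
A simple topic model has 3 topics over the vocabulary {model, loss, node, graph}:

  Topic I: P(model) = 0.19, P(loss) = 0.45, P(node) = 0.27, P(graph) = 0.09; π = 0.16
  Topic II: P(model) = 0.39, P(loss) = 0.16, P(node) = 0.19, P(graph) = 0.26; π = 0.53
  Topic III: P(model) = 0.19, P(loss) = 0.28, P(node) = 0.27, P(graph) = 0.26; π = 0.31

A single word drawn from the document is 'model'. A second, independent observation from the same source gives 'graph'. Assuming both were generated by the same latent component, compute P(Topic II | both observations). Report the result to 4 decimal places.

0.7486

P(component k | x) = π_k·f_k(x) / marginal(x), where marginal(x) = Σ_j π_j·f_j(x).
Since both observations come from the same component, the likelihood for component k is f_k(x₁)·f_k(x₂).
  L_I = [0.19] × [0.09] = 0.0171
  L_II = [0.39] × [0.26] = 0.1014
  L_III = [0.19] × [0.26] = 0.0494
Prior × likelihood for each component:
  π_I·L_I = 0.16 × 0.0171 = 0.002736
  π_II·L_II = 0.53 × 0.1014 = 0.053742
  π_III·L_III = 0.31 × 0.0494 = 0.015314
Sum: 0.002736 + 0.053742 + 0.015314 = 0.071792
P(Topic II | data) ≈ 0.7486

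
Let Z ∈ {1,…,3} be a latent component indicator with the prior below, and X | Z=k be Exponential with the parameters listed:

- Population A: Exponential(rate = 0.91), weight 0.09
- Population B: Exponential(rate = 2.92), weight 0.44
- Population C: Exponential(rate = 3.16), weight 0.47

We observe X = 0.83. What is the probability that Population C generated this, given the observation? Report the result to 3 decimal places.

0.414

By Bayes' theorem, P(k | x) = π_k f_k(x) / Σ_j π_j f_j(x).
Exponential densities:
  L_A = 0.91·e^(−0.91·0.83) = 0.91·e^(−0.7553) = 0.427581
  L_B = 2.92·e^(−2.92·0.83) = 2.92·e^(−2.4236) = 0.258718
  L_C = 3.16·e^(−3.16·0.83) = 3.16·e^(−2.6228) = 0.229414
Weight by the priors:
  π_A·L_A = 0.09 × 0.427581 = 0.0384823
  π_B·L_B = 0.44 × 0.258718 = 0.113836
  π_C·L_C = 0.47 × 0.229414 = 0.107824
Sum: 0.0384823 + 0.113836 + 0.107824 = 0.260143
P(Population C | 0.83) = 0.107824 / 0.260143 ≈ 0.414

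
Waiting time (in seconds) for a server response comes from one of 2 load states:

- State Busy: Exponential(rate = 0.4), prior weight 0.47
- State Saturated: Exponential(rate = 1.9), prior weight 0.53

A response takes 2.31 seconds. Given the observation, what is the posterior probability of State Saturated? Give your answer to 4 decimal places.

0.1435

By Bayes' theorem, P(k | x) = π_k f_k(x) / Σ_j π_j f_j(x).
Exponential densities:
  p_Busy = 0.158771
  p_Saturated = 0.023585
Prior × likelihood for each component:
  π_Busy·p_Busy = 0.47 × 0.158771 = 0.0746225
  π_Saturated·p_Saturated = 0.53 × 0.023585 = 0.0125
Denominator: 0.0746225 + 0.0125 = 0.0871225
Responsibility of State Saturated: 0.0125 / 0.0871225 ≈ 0.1435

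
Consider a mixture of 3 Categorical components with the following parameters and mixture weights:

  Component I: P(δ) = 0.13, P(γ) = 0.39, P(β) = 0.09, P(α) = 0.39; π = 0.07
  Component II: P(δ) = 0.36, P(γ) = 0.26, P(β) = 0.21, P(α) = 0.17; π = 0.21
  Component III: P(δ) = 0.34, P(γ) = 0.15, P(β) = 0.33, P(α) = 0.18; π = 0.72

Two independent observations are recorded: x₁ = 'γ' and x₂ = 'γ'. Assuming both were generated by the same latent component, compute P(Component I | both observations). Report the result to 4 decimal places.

0.2594

Posterior ∝ prior × likelihood, so P(k | x) ∝ w_k f_k(x); normalise over all components.
Since both observations come from the same component, the likelihood for component k is f_k(x₁)·f_k(x₂).
  p_I = [0.39] × [0.39] = 0.1521
  p_II = [0.26] × [0.26] = 0.0676
  p_III = [0.15] × [0.15] = 0.0225
Weight by the priors:
  w_I·p_I = 0.07 × 0.1521 = 0.010647
  w_II·p_II = 0.21 × 0.0676 = 0.014196
  w_III·p_III = 0.72 × 0.0225 = 0.0162
Normaliser: 0.010647 + 0.014196 + 0.0162 = 0.041043
So the posterior for Component I is 0.010647 / 0.041043 ≈ 0.2594.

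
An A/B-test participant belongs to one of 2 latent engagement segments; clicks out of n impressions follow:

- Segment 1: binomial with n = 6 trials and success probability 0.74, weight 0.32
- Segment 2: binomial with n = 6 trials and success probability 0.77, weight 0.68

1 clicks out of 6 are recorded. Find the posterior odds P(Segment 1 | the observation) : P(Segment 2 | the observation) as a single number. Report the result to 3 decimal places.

0.835

Posterior odds = (π_i f_i(x)) / (π_j f_j(x)); the normalising sum cancels.
Component likelihoods at x = 1 clicks out of 6:
  p_1 = C(6,1)·0.74^1·0.26^5 = 6·0.74·0.00118814 = 0.00527533
  p_2 = C(6,1)·0.77^1·0.23^5 = 6·0.77·0.000643634 = 0.00297359
Posterior odds = (π_1·p_1) / (π_2·p_2) = (0.32·0.00527533) / (0.68·0.00297359) = 0.00168811 / 0.00202204 ≈ 0.835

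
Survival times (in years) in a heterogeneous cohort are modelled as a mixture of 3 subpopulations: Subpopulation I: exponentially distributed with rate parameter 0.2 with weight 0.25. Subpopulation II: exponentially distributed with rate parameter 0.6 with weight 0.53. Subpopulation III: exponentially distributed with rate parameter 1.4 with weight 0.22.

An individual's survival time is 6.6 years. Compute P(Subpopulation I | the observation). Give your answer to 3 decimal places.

Apply Bayes' rule: the posterior for each component is proportional to its prior times its likelihood at x.
Component likelihoods at x = 6.6 years:
  f_I = 0.2·e^(−0.2·6.6) = 0.2·e^(−1.3200) = 0.0534271
  f_II = 0.6·e^(−0.6·6.6) = 0.6·e^(−3.9600) = 0.0114379
  f_III = 1.4·e^(−1.4·6.6) = 1.4·e^(−9.2400) = 0.000135909
Prior × likelihood for each component:
  π_I·f_I = 0.25 × 0.0534271 = 0.0133568
  π_II·f_II = 0.53 × 0.0114379 = 0.00606207
  π_III·f_III = 0.22 × 0.000135909 = 2.98999e-05
Normaliser: 0.0133568 + 0.00606207 + 2.98999e-05 = 0.0194487
P(Subpopulation I | the observation) ≈ 0.687

0.687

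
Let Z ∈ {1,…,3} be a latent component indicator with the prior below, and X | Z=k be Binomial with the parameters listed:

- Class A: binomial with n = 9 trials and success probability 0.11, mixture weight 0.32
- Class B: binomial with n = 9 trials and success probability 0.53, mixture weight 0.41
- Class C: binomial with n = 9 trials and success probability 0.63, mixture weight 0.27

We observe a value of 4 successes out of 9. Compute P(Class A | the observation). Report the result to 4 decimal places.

The responsibility of component k is P(Z=k) f_k(x) divided by Σ_j P(Z=j) f_j(x).
Binomial probabilities:
  p_A = C(9,4)·0.11^4·0.89^5 = 126·0.00014641·0.558406 = 0.0103013
  p_B = C(9,4)·0.53^4·0.47^5 = 126·0.0789048·0.0229345 = 0.228015
  p_C = C(9,4)·0.63^4·0.37^5 = 126·0.15753·0.0069344 = 0.137639
Multiply by the mixture weights:
  P(Z=A)·p_A = 0.32 × 0.0103013 = 0.00329641
  P(Z=B)·p_B = 0.41 × 0.228015 = 0.0934861
  P(Z=C)·p_C = 0.27 × 0.137639 = 0.0371625
Sum: 0.00329641 + 0.0934861 + 0.0371625 = 0.133945
P(Class A | the observation) = 0.00329641 / 0.133945 ≈ 0.0246

0.0246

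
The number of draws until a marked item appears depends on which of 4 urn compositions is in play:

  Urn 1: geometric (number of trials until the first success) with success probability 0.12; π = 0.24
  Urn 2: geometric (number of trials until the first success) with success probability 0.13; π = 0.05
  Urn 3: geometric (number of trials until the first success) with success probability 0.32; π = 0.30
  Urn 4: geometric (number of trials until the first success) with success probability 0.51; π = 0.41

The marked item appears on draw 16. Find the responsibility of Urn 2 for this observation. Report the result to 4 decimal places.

By Bayes' theorem, P(k | x) = P(Z=k) f_k(x) / Σ_j P(Z=j) f_j(x).
Evaluate each component's likelihood at the observed value:
  f_1 = 0.12·(1−0.12)^15 = 0.12·0.146974 = 0.0176369
  f_2 = 0.13·(1−0.13)^15 = 0.13·0.123819 = 0.0160965
  f_3 = 0.32·(1−0.32)^15 = 0.32·0.0030735 = 0.000983521
  f_4 = 0.51·(1−0.51)^15 = 0.51·2.25393e-05 = 1.14951e-05
Weight by the priors:
  P(Z=1)·f_1 = 0.24 × 0.0176369 = 0.00423285
  P(Z=2)·f_2 = 0.05 × 0.0160965 = 0.000804826
  P(Z=3)·f_3 = 0.30 × 0.000983521 = 0.000295056
  P(Z=4)·f_4 = 0.41 × 1.14951e-05 = 4.71298e-06
Evidence: 0.00423285 + 0.000804826 + 0.000295056 + 4.71298e-06 = 0.00533744
So the posterior for Urn 2 is 0.000804826 / 0.00533744 ≈ 0.1508.

0.1508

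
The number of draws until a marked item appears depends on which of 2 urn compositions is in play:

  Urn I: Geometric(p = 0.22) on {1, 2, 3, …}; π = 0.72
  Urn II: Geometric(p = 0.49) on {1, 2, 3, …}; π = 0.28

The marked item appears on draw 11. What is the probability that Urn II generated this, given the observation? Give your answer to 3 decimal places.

0.012

By Bayes' theorem, P(k | x) = π_k f_k(x) / Σ_j π_j f_j(x).
Evaluate each component's likelihood at the observed value:
  f_I = 0.22·(1−0.22)^10 = 0.22·0.0833578 = 0.0183387
  f_II = 0.49·(1−0.49)^10 = 0.49·0.00119042 = 0.000583308
Prior × likelihood for each component:
  π_I·f_I = 0.72 × 0.0183387 = 0.0132039
  π_II·f_II = 0.28 × 0.000583308 = 0.000163326
Normaliser: 0.0132039 + 0.000163326 = 0.0133672
P(Urn II | x) = 0.000163326 / 0.0133672 ≈ 0.012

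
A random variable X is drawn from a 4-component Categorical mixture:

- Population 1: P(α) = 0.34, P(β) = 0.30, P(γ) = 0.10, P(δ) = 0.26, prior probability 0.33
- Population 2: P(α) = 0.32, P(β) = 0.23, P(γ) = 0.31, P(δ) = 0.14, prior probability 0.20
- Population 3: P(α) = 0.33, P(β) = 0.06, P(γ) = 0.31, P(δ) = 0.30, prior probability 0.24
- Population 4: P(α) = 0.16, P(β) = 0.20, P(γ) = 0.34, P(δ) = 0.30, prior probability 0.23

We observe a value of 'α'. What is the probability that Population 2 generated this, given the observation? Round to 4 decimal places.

By Bayes' theorem, P(k | x) = P(Z=k) f_k(x) / Σ_j P(Z=j) f_j(x).
Evaluate each component's likelihood at the observed value:
  p_1 = P(α | comp) = 0.34
  p_2 = P(α | comp) = 0.32
  p_3 = P(α | comp) = 0.33
  p_4 = P(α | comp) = 0.16
Prior × likelihood for each component:
  P(Z=1)·p_1 = 0.33 × 0.34 = 0.1122
  P(Z=2)·p_2 = 0.20 × 0.32 = 0.064
  P(Z=3)·p_3 = 0.24 × 0.33 = 0.0792
  P(Z=4)·p_4 = 0.23 × 0.16 = 0.0368
Sum: 0.1122 + 0.064 + 0.0792 + 0.0368 = 0.2922
P(Population 2 | the observation) = 0.064 / 0.2922 ≈ 0.2190

0.2190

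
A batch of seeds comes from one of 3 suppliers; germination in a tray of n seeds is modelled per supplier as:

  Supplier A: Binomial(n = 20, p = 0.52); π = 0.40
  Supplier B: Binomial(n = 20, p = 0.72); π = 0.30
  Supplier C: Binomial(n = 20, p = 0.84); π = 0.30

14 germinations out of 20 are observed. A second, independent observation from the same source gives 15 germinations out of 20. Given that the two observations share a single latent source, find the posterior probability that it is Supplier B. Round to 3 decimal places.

0.816

P(component k | x) = w_k·f_k(x) / marginal(x), where marginal(x) = Σ_j w_j·f_j(x).
Since both observations come from the same component, the likelihood for component k is f_k(x₁)·f_k(x₂).
  f_A = [C(20,14)·0.52^14·0.48^6 = 38760·0.000105693·0.0122306 = 0.0501046] × [0.021712] = 0.00108787
  f_B = [C(20,14)·0.72^14·0.28^6 = 38760·0.0100613·0.00048189 = 0.187926] × [0.193295] = 0.0363252
  f_C = [C(20,14)·0.84^14·0.16^6 = 38760·0.0870783·1.67772e-05 = 0.0566257] × [0.118914] = 0.00673359
Unnormalised posteriors:
  w_A·f_A = 0.40 × 0.00108787 = 0.000435149
  w_B·f_B = 0.30 × 0.0363252 = 0.0108976
  w_C·f_C = 0.30 × 0.00673359 = 0.00202008
Normaliser: 0.000435149 + 0.0108976 + 0.00202008 = 0.0133528
P(Supplier B | x₁, x₂) = 0.0108976 / 0.0133528 ≈ 0.816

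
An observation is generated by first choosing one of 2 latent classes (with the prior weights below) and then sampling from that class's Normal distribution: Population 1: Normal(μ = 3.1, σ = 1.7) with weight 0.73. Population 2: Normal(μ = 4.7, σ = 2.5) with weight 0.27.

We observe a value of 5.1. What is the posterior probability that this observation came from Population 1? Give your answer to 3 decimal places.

P(component k | x) = P(Z=k)·f_k(x) / marginal(x), where marginal(x) = Σ_j P(Z=j)·f_j(x).
Normal densities:
  f_1 = (1/(1.7·√(2π)))·exp(−(5.1−3.1)²/(2·1.7²)) = 0.234672·exp(-0.69204) = 0.117466
  f_2 = (1/(2.5·√(2π)))·exp(−(5.1−4.7)²/(2·2.5²)) = 0.159577·exp(-0.01280) = 0.157547
Weight by the priors:
  P(Z=1)·f_1 = 0.73 × 0.117466 = 0.08575
  P(Z=2)·f_2 = 0.27 × 0.157547 = 0.0425378
Denominator: 0.08575 + 0.0425378 = 0.128288
P(Population 1 | 5.1) = 0.08575 / 0.128288 ≈ 0.668

0.668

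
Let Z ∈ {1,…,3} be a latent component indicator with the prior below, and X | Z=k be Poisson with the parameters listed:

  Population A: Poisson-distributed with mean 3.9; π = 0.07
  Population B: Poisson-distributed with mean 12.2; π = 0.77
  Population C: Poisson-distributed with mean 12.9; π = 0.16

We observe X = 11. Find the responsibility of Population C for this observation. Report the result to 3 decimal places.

The responsibility of component k is w_k f_k(x) divided by Σ_j w_j f_j(x).
Component likelihoods at x = 11:
  p_A = e^(−3.9)·3.9^11/11! = 0.00160993
  p_B = e^(−12.2)·12.2^11/11! = 0.112308
  p_C = e^(−12.9)·12.9^11/11! = 0.103023
Unnormalised posteriors:
  w_A·p_A = 0.07 × 0.00160993 = 0.000112695
  w_B·p_B = 0.77 × 0.112308 = 0.086477
  w_C·p_C = 0.16 × 0.103023 = 0.0164836
Evidence: 0.000112695 + 0.086477 + 0.0164836 = 0.103073
So the posterior for Population C is 0.0164836 / 0.103073 ≈ 0.160.

0.160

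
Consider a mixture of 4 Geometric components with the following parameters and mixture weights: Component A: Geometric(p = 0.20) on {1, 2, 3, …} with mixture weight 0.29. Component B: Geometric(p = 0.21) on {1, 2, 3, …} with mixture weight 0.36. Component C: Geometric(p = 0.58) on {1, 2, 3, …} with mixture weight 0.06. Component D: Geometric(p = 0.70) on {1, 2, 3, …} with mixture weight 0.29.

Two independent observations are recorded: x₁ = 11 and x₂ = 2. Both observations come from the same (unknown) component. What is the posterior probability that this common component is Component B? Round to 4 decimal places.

P(component k | x) = w_k·f_k(x) / marginal(x), where marginal(x) = Σ_j w_j·f_j(x).
Since both observations come from the same component, the likelihood for component k is f_k(x₁)·f_k(x₂).
  f_A = [0.0214748] × [0.16] = 0.00343597
  f_B = [0.0198834] × [0.1659] = 0.00329865
  f_C = [9.90651e-05] × [0.2436] = 2.41323e-05
  f_D = [4.13343e-06] × [0.21] = 8.6802e-07
Unnormalised posteriors:
  w_A·f_A = 0.29 × 0.00343597 = 0.000996432
  w_B·f_B = 0.36 × 0.00329865 = 0.00118751
  w_C·f_C = 0.06 × 2.41323e-05 = 1.44794e-06
  w_D·f_D = 0.29 × 8.6802e-07 = 2.51726e-07
Marginal: 0.000996432 + 0.00118751 + 1.44794e-06 + 2.51726e-07 = 0.00218565
P(Component B | x₁,x₂) = 0.00118751 / 0.00218565 ≈ 0.5433

0.5433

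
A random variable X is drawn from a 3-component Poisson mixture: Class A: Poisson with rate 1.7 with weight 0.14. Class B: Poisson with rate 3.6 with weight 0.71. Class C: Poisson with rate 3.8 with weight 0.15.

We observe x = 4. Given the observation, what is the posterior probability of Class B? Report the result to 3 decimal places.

0.781

Apply Bayes' rule: the posterior for each component is proportional to its prior times its likelihood at x.
Poisson probabilities:
  f_A = e^(−1.7)·1.7^4/4! = 0.0635746
  f_B = e^(−3.6)·3.6^4/4! = 0.191222
  f_C = e^(−3.8)·3.8^4/4! = 0.194359
Multiply by the mixture weights:
  P(Z=A)·f_A = 0.14 × 0.0635746 = 0.00890045
  P(Z=B)·f_B = 0.71 × 0.191222 = 0.135768
  P(Z=C)·f_C = 0.15 × 0.194359 = 0.0291538
Sum: 0.00890045 + 0.135768 + 0.0291538 = 0.173822
P(Class B | 4) = 0.135768 / 0.173822 ≈ 0.781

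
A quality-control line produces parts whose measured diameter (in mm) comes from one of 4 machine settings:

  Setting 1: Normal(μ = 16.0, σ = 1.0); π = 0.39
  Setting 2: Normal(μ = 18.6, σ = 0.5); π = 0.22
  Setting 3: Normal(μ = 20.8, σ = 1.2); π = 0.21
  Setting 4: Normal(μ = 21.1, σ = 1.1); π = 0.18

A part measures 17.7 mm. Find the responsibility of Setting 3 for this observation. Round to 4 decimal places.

0.0333

P(component k | x) = w_k·f_k(x) / marginal(x), where marginal(x) = Σ_j w_j·f_j(x).
Evaluate each component's likelihood at the observed value:
  L_1 = (1/(1.0·√(2π)))·exp(−(17.7−16.0)²/(2·1.0²)) = 0.398942·exp(-1.44500) = 0.0940491
  L_2 = (1/(0.5·√(2π)))·exp(−(17.7−18.6)²/(2·0.5²)) = 0.797885·exp(-1.62000) = 0.1579
  L_3 = (1/(1.2·√(2π)))·exp(−(17.7−20.8)²/(2·1.2²)) = 0.332452·exp(-3.33681) = 0.0118188
  L_4 = (1/(1.1·√(2π)))·exp(−(17.7−21.1)²/(2·1.1²)) = 0.362675·exp(-4.77686) = 0.0030546
Weight by the priors:
  w_1·L_1 = 0.39 × 0.0940491 = 0.0366791
  w_2·L_2 = 0.22 × 0.1579 = 0.0347381
  w_3·L_3 = 0.21 × 0.0118188 = 0.00248194
  w_4·L_4 = 0.18 × 0.0030546 = 0.000549827
Sum: 0.0366791 + 0.0347381 + 0.00248194 + 0.000549827 = 0.074449
P(Setting 3 | 17.7 mm) ≈ 0.0333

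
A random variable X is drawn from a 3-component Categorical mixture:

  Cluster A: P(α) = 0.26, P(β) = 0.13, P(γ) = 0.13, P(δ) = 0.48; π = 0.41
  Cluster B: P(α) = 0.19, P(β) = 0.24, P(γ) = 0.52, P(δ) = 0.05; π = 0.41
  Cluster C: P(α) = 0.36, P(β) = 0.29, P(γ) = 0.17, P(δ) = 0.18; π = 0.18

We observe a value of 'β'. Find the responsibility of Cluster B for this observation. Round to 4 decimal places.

0.4826

P(component k | x) = w_k·f_k(x) / marginal(x), where marginal(x) = Σ_j w_j·f_j(x).
Evaluate each component's likelihood at the observed value:
  p_A = P(β | comp) = 0.13
  p_B = P(β | comp) = 0.24
  p_C = P(β | comp) = 0.29
Weight by the priors:
  w_A·p_A = 0.41 × 0.13 = 0.0533
  w_B·p_B = 0.41 × 0.24 = 0.0984
  w_C·p_C = 0.18 × 0.29 = 0.0522
Evidence: 0.0533 + 0.0984 + 0.0522 = 0.2039
P(Cluster B | data) ≈ 0.4826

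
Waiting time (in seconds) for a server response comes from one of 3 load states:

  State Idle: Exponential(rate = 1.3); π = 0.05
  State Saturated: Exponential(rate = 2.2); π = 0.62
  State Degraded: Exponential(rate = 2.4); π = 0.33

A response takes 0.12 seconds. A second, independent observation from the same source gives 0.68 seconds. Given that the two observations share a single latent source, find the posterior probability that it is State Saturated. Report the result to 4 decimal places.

0.6259

The responsibility of component k is w_k f_k(x) divided by Σ_j w_j f_j(x).
Since both observations come from the same component, the likelihood for component k is f_k(x₁)·f_k(x₂).
  p_Idle = [1.3·e^(−1.3·0.12) = 1.3·e^(−0.1560) = 1.11223] × [0.537065] = 0.597338
  p_Saturated = [2.2·e^(−2.2·0.12) = 2.2·e^(−0.2640) = 1.68954] × [0.492854] = 0.832697
  p_Degraded = [2.4·e^(−2.4·0.12) = 2.4·e^(−0.2880) = 1.79943] × [0.469291] = 0.844456
Multiply by the mixture weights:
  w_Idle·p_Idle = 0.05 × 0.597338 = 0.0298669
  w_Saturated·p_Saturated = 0.62 × 0.832697 = 0.516272
  w_Degraded·p_Degraded = 0.33 × 0.844456 = 0.278671
Marginal: 0.0298669 + 0.516272 + 0.278671 = 0.82481
P(State Saturated | data) ≈ 0.6259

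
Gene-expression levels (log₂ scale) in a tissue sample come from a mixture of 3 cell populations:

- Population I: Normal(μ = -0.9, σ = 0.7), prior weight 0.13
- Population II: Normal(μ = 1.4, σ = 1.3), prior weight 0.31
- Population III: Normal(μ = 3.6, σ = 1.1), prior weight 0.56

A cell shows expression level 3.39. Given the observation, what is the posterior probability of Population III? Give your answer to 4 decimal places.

By Bayes' theorem, P(k | x) = π_k f_k(x) / Σ_j π_j f_j(x).
Evaluate each component's likelihood at the observed value:
  f_I = (1/(0.7·√(2π)))·exp(−(3.39−-0.9)²/(2·0.7²)) = 0.569918·exp(-18.77969) = 3.98011e-09
  f_II = (1/(1.3·√(2π)))·exp(−(3.39−1.4)²/(2·1.3²)) = 0.306879·exp(-1.17163) = 0.0950901
  f_III = (1/(1.1·√(2π)))·exp(−(3.39−3.6)²/(2·1.1²)) = 0.362675·exp(-0.01822) = 0.356126
Unnormalised posteriors:
  π_I·f_I = 0.13 × 3.98011e-09 = 5.17414e-10
  π_II·f_II = 0.31 × 0.0950901 = 0.0294779
  π_III·f_III = 0.56 × 0.356126 = 0.19943
Marginal: 5.17414e-10 + 0.0294779 + 0.19943 = 0.228908
P(Population III | x) ≈ 0.8712

0.8712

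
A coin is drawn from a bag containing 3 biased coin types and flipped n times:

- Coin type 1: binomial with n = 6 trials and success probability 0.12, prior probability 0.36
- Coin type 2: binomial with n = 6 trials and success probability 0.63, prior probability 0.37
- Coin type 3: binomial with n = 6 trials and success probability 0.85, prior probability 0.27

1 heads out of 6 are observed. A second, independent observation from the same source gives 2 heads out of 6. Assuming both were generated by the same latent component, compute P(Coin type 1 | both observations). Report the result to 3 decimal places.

0.942

The responsibility of component k is w_k f_k(x) divided by Σ_j w_j f_j(x).
Since both observations come from the same component, the likelihood for component k is f_k(x₁)·f_k(x₂).
  L_1 = [C(6,1)·0.12^1·0.88^5 = 6·0.12·0.527732 = 0.379967] × [0.129534] = 0.0492187
  L_2 = [C(6,1)·0.63^1·0.37^5 = 6·0.63·0.0069344 = 0.026212] × [0.111578] = 0.00292469
  L_3 = [C(6,1)·0.85^1·0.15^5 = 6·0.85·7.59375e-05 = 0.000387281] × [0.00548648] = 2.12481e-06
Multiply by the mixture weights:
  w_1·L_1 = 0.36 × 0.0492187 = 0.0177187
  w_2·L_2 = 0.37 × 0.00292469 = 0.00108213
  w_3·L_3 = 0.27 × 2.12481e-06 = 5.73699e-07
Marginal: 0.0177187 + 0.00108213 + 5.73699e-07 = 0.0188014
P(Coin type 1 | data) = 0.0177187 / 0.0188014 ≈ 0.942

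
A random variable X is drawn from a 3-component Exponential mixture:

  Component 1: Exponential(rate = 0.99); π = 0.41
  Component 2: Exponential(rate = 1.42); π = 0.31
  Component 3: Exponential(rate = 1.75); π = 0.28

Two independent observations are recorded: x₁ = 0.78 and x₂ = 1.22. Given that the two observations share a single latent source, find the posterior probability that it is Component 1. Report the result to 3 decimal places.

Posterior ∝ prior × likelihood, so P(k | x) ∝ π_k f_k(x); normalise over all components.
Since both observations come from the same component, the likelihood for component k is f_k(x₁)·f_k(x₂).
  p_1 = [0.99·e^(−0.99·0.78) = 0.99·e^(−0.7722) = 0.457376] × [0.295865] = 0.135322
  p_2 = [1.42·e^(−1.42·0.78) = 1.42·e^(−1.1076) = 0.469098] × [0.25114] = 0.11781
  p_3 = [1.75·e^(−1.75·0.78) = 1.75·e^(−1.3650) = 0.446916] × [0.206928] = 0.0924795
Multiply by the mixture weights:
  π_1·p_1 = 0.41 × 0.135322 = 0.0554819
  π_2·p_2 = 0.31 × 0.11781 = 0.0365209
  π_3·p_3 = 0.28 × 0.0924795 = 0.0258943
Sum: 0.0554819 + 0.0365209 + 0.0258943 = 0.117897
Responsibility of Component 1: 0.0554819 / 0.117897 ≈ 0.471

0.471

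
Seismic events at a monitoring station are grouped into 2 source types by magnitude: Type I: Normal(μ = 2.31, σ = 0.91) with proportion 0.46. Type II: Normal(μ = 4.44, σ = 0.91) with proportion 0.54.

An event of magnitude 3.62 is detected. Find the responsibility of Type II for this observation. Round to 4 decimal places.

0.6879

By Bayes' theorem, P(k | x) = P(Z=k) f_k(x) / Σ_j P(Z=j) f_j(x).
Normal densities:
  p_I = (1/(0.91·√(2π)))·exp(−(3.62−2.31)²/(2·0.91²)) = 0.438398·exp(-1.03617) = 0.155549
  p_II = (1/(0.91·√(2π)))·exp(−(3.62−4.44)²/(2·0.91²)) = 0.438398·exp(-0.40599) = 0.292112
Unnormalised posteriors:
  P(Z=I)·p_I = 0.46 × 0.155549 = 0.0715525
  P(Z=II)·p_II = 0.54 × 0.292112 = 0.157741
Sum: 0.0715525 + 0.157741 = 0.229293
Responsibility of Type II: 0.157741 / 0.229293 ≈ 0.6879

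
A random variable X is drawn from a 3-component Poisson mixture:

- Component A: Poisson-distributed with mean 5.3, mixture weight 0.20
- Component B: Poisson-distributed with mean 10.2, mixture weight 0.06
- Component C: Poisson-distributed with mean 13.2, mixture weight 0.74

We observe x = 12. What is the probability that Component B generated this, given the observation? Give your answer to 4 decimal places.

0.0679

Posterior ∝ prior × likelihood, so P(k | x) ∝ w_k f_k(x); normalise over all components.
Poisson probabilities:
  L_A = 0.00511933
  L_B = 0.098415
  L_C = 0.108109
Multiply by the mixture weights:
  w_A·L_A = 0.20 × 0.00511933 = 0.00102387
  w_B·L_B = 0.06 × 0.098415 = 0.0059049
  w_C·L_C = 0.74 × 0.108109 = 0.0800009
Evidence: 0.00102387 + 0.0059049 + 0.0800009 = 0.0869296
P(Component B | x) = 0.0059049 / 0.0869296 ≈ 0.0679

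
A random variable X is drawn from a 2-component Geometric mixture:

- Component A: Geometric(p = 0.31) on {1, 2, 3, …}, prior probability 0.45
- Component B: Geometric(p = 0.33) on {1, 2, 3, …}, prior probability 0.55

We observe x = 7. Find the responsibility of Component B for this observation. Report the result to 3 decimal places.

0.522

By Bayes' theorem, P(k | x) = P(Z=k) f_k(x) / Σ_j P(Z=j) f_j(x).
Evaluate each component's likelihood at the observed value:
  L_A = 0.31·(1−0.31)^6 = 0.31·0.107918 = 0.0334546
  L_B = 0.33·(1−0.33)^6 = 0.33·0.0904584 = 0.0298513
Weight by the priors:
  P(Z=A)·L_A = 0.45 × 0.0334546 = 0.0150546
  P(Z=B)·L_B = 0.55 × 0.0298513 = 0.0164182
Marginal: 0.0150546 + 0.0164182 = 0.0314728
P(Component B | data) = 0.0164182 / 0.0314728 ≈ 0.522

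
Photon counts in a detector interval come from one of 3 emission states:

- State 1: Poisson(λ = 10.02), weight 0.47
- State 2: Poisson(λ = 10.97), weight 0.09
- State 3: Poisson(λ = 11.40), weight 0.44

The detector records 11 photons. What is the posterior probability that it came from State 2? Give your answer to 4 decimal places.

Apply Bayes' rule: the posterior for each component is proportional to its prior times its likelihood at x.
Component likelihoods at x = 11 photons:
  f_1 = e^(−10.02)·10.02^11/11! = 0.113962
  f_2 = e^(−10.97)·10.97^11/11! = 0.119373
  f_3 = e^(−11.40)·11.40^11/11! = 0.118533
Weight by the priors:
  P(Z=1)·f_1 = 0.47 × 0.113962 = 0.0535619
  P(Z=2)·f_2 = 0.09 × 0.119373 = 0.0107436
  P(Z=3)·f_3 = 0.44 × 0.118533 = 0.0521547
Marginal: 0.0535619 + 0.0107436 + 0.0521547 = 0.11646
So the posterior for State 2 is 0.0107436 / 0.11646 ≈ 0.0923.

0.0923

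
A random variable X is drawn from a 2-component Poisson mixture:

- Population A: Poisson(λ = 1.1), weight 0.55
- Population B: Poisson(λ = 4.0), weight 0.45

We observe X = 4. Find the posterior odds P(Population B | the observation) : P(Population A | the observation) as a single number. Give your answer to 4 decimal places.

Posterior odds = (w_i f_i(x)) / (w_j f_j(x)); the normalising sum cancels.
Component likelihoods at x = 4:
  L_A = 0.0203065
  L_B = 0.195367
Odds = (0.45/0.55) × (0.195367/0.0203065) = 0.818182 × 9.62089 ≈ 7.8716

7.8716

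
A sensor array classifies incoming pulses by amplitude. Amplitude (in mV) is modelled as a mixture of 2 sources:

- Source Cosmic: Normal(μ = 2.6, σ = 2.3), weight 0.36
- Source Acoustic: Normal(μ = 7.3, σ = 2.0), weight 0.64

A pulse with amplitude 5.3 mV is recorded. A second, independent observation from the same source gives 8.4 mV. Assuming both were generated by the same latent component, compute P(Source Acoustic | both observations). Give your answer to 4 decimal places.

Posterior ∝ prior × likelihood, so P(k | x) ∝ π_k f_k(x); normalise over all components.
Since both observations come from the same component, the likelihood for component k is f_k(x₁)·f_k(x₂).
  f_Cosmic = [0.0870839] × [0.00721616] = 0.000628412
  f_Acoustic = [0.120985] × [0.171472] = 0.0207456
Weight by the priors:
  π_Cosmic·f_Cosmic = 0.36 × 0.000628412 = 0.000226228
  π_Acoustic·f_Acoustic = 0.64 × 0.0207456 = 0.0132772
Normaliser: 0.000226228 + 0.0132772 = 0.0135034
Responsibility of Source Acoustic: 0.0132772 / 0.0135034 ≈ 0.9832

0.9832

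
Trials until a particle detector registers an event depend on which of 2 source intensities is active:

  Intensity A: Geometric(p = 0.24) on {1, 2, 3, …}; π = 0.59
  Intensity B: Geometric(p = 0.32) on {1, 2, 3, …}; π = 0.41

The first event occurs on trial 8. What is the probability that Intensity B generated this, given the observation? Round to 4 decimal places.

P(component k | x) = π_k·f_k(x) / marginal(x), where marginal(x) = Σ_j π_j·f_j(x).
Geometric probabilities:
  p_A = 0.0351485
  p_B = 0.0215136
Unnormalised posteriors:
  π_A·p_A = 0.59 × 0.0351485 = 0.0207376
  π_B·p_B = 0.41 × 0.0215136 = 0.00882056
Marginal: 0.0207376 + 0.00882056 = 0.0295582
So the posterior for Intensity B is 0.00882056 / 0.0295582 ≈ 0.2984.

0.2984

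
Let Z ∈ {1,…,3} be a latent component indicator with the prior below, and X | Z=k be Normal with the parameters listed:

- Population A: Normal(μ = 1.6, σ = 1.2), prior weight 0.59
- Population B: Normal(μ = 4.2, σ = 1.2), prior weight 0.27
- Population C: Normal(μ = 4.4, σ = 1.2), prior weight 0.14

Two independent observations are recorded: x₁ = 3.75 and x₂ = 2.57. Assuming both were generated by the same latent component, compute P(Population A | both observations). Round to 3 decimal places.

P(component k | x) = π_k·f_k(x) / marginal(x), where marginal(x) = Σ_j π_j·f_j(x).
Since both observations come from the same component, the likelihood for component k is f_k(x₁)·f_k(x₂).
  p_A = [(1/(1.2·√(2π)))·exp(−(3.75−1.6)²/(2·1.2²)) = 0.332452·exp(-1.60503) = 0.0667838] × [0.239797] = 0.0160146
  p_B = [(1/(1.2·√(2π)))·exp(−(3.75−4.2)²/(2·1.2²)) = 0.332452·exp(-0.07031) = 0.309879] × [0.132153] = 0.0409515
  p_C = [(1/(1.2·√(2π)))·exp(−(3.75−4.4)²/(2·1.2²)) = 0.332452·exp(-0.14670) = 0.287089] × [0.103926] = 0.0298362
Weight by the priors:
  π_A·p_A = 0.59 × 0.0160146 = 0.0094486
  π_B·p_B = 0.27 × 0.0409515 = 0.0110569
  π_C·p_C = 0.14 × 0.0298362 = 0.00417706
Sum: 0.0094486 + 0.0110569 + 0.00417706 = 0.0246826
P(Population A | x₁, x₂) = 0.0094486 / 0.0246826 ≈ 0.383

0.383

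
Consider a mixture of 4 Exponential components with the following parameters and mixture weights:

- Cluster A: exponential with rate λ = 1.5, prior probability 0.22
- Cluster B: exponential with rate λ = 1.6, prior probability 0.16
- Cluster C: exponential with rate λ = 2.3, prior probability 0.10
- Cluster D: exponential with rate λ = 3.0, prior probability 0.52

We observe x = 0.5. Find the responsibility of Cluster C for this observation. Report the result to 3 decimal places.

0.105

P(component k | x) = π_k·f_k(x) / marginal(x), where marginal(x) = Σ_j π_j·f_j(x).
Exponential densities:
  p_A = 1.5·e^(−1.5·0.5) = 1.5·e^(−0.7500) = 0.70855
  p_B = 1.6·e^(−1.6·0.5) = 1.6·e^(−0.8000) = 0.718926
  p_C = 2.3·e^(−2.3·0.5) = 2.3·e^(−1.1500) = 0.728265
  p_D = 3.0·e^(−3.0·0.5) = 3.0·e^(−1.5000) = 0.66939
Weight by the priors:
  π_A·p_A = 0.22 × 0.70855 = 0.155881
  π_B·p_B = 0.16 × 0.718926 = 0.115028
  π_C·p_C = 0.10 × 0.728265 = 0.0728265
  π_D·p_D = 0.52 × 0.66939 = 0.348083
Evidence: 0.155881 + 0.115028 + 0.0728265 + 0.348083 = 0.691819
So the posterior for Cluster C is 0.0728265 / 0.691819 ≈ 0.105.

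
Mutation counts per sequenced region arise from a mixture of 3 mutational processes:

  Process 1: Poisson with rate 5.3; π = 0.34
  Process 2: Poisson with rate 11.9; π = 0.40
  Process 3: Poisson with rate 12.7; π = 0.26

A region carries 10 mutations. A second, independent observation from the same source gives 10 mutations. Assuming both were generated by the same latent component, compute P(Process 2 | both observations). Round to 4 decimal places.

0.6555

Posterior ∝ prior × likelihood, so P(k | x) ∝ π_k f_k(x); normalise over all components.
Since both observations come from the same component, the likelihood for component k is f_k(x₁)·f_k(x₂).
  p_1 = [e^(−5.3)·5.3^10/10! = 0.0240566] × [0.0240566] = 0.000578722
  p_2 = [e^(−11.9)·11.9^10/10! = 0.106562] × [0.106562] = 0.0113555
  p_3 = [e^(−12.7)·12.7^10/10! = 0.0917771] × [0.0917771] = 0.00842303
Weight by the priors:
  π_1·p_1 = 0.34 × 0.000578722 = 0.000196765
  π_2·p_2 = 0.40 × 0.0113555 = 0.00454218
  π_3·p_3 = 0.26 × 0.00842303 = 0.00218999
Evidence: 0.000196765 + 0.00454218 + 0.00218999 = 0.00692894
P(Process 2 | x₁, x₂) ≈ 0.6555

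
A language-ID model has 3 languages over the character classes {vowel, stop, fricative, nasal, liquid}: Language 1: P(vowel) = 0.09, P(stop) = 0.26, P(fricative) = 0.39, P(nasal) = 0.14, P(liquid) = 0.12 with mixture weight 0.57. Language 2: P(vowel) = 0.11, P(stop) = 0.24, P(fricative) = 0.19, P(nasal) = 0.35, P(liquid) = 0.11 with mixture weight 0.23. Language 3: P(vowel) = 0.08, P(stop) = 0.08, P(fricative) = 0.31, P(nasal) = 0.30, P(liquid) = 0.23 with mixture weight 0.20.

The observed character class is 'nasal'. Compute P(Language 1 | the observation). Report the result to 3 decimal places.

0.362

The responsibility of component k is π_k f_k(x) divided by Σ_j π_j f_j(x).
Categorical probabilities:
  L_1 = P(nasal | comp) = 0.14
  L_2 = P(nasal | comp) = 0.35
  L_3 = P(nasal | comp) = 0.30
Weight by the priors:
  π_1·L_1 = 0.57 × 0.14 = 0.0798
  π_2·L_2 = 0.23 × 0.35 = 0.0805
  π_3·L_3 = 0.20 × 0.3 = 0.06
Normaliser: 0.0798 + 0.0805 + 0.06 = 0.2203
Responsibility of Language 1: 0.0798 / 0.2203 ≈ 0.362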